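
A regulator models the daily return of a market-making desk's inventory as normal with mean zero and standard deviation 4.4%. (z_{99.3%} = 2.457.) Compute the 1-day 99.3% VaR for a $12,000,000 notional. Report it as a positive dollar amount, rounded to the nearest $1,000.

$1,297,000

VaR = z·σ = 2.457 × 4.4% = 10.811%.
On $12,000,000: 0.10811 × $12,000,000 = $1,297,320.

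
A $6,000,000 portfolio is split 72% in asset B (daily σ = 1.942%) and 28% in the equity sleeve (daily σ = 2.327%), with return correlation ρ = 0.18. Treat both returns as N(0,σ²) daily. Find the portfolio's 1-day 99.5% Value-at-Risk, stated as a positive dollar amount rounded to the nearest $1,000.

$254,000

σ_p² = 0.72²·1.942² + 0.28²·2.327² + 2·0.18·0.72·0.28·1.942·2.327 = 2.7076 (%²).
σ_p = √2.7076 = 1.645%.
At 99.5%, z = 2.576.
VaR = 2.576 × 1.645% = 4.238%; on $6,000,000 that is $254,280.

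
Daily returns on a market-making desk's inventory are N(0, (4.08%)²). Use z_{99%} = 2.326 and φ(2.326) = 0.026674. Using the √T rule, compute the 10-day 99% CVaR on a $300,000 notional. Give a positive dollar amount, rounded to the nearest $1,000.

$103,000

σ_{10d} = 4.08% × √10 = 12.902%.
ES multiplier = φ(z)/(1−α) = 0.026674/0.01 = 2.667.
ES = 12.902% × 2.667 = 34.410%; on $300,000: $103,230.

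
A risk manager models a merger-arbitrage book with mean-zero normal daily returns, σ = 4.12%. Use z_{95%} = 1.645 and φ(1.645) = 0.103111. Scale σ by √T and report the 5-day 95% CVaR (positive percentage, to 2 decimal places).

σ_{5d} = 4.12% × √5 = 9.213%.
ES multiplier = φ(z)/(1−α) = 0.103111/0.05 = 2.062.
ES = 9.213% × 2.062 = 18.997%.

19.00%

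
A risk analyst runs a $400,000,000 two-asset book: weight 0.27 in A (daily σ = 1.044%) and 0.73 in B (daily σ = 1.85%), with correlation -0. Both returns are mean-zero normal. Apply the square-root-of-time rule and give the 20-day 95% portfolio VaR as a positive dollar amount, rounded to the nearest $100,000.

σ_p = √(0.27²·1.044² + 0.73²·1.85² + 2·-0·0.27·0.73·1.044·1.85) = 1.380%.
σ_{20d} = 1.380% × √20 = 6.172%.
z(95%) = 1.645.
VaR = 1.645 × 6.172% = 10.153%; on $400,000,000 that is $40,612,000.

$40,600,000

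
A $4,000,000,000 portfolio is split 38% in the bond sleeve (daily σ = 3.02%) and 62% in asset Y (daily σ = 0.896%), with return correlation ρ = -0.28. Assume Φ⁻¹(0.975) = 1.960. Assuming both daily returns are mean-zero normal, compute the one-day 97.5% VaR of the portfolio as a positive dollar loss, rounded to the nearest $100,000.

σ_p² = 0.38²·3.02² + 0.62²·0.896² + 2·-0.28·0.38·0.62·3.02·0.896 = 1.2686 (%²).
σ_p = √1.2686 = 1.126%.
VaR = 1.960 × 1.126% = 2.207%; on $4,000,000,000 that is $88,280,000.

$88,300,000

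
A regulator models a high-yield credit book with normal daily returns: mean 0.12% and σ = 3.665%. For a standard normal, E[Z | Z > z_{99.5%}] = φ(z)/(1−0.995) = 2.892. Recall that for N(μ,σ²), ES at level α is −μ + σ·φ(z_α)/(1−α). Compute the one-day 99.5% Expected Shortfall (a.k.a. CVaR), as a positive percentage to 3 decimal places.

ES = −(0.12%) + 3.665% × 2.892 = 10.479%.

10.479%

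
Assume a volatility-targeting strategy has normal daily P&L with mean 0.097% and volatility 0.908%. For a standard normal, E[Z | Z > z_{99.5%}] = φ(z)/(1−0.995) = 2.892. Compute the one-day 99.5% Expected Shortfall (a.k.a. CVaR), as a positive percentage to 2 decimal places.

2.53%

ES = −(0.097%) + 0.908% × 2.892 = 2.529%.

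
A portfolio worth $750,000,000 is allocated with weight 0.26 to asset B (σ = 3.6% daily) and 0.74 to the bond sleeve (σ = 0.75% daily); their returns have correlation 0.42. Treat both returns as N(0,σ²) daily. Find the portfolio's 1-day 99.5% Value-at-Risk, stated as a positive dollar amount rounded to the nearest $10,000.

$24,590,000

σ_p² = 0.26²·3.6² + 0.74²·0.75² + 2·0.42·0.26·0.74·3.6·0.75 = 1.6205 (%²).
σ_p = √1.6205 = 1.273%.
At 99.5%, z = 2.576.
VaR = 2.576 × 1.273% = 3.279%; on $750,000,000 that is $24,592,500.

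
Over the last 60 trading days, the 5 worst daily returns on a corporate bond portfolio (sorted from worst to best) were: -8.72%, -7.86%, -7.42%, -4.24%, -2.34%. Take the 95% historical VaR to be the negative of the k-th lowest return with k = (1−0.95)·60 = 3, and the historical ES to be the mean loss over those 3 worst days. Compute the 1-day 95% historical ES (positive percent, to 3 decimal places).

8.000%

The 3 worst returns sum to -24.00%.
ES = −(-24.00%) / 3 = 8% ≈ 8.000%.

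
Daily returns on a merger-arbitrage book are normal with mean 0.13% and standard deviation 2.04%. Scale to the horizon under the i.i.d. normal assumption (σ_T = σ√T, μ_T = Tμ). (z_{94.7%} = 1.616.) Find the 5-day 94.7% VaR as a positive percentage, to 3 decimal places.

σ_{5d} = 2.04% × √5 = 4.562%; μ_{5d} = 5 × 0.13% = 0.650%.
VaR = −(0.650%) + 1.616 × 4.562% = 6.722%.

6.722%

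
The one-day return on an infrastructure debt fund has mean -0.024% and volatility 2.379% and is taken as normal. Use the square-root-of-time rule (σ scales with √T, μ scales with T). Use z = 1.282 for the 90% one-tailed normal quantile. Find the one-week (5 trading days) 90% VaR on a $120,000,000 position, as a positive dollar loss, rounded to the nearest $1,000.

$8,328,000

σ_{5d} = 2.379% × √5 = 5.320%; μ_{5d} = 5 × -0.024% = -0.120%.
VaR = −(-0.120%) + 1.282 × 5.320% = 6.940%.
On $120,000,000: 0.06940 × $120,000,000 = $8,328,000.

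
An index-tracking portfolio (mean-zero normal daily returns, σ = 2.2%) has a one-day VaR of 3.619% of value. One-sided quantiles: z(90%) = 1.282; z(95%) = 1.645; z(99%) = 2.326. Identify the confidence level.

Implied z = VaR/σ = 3.619 / 2.2 = 1.645.
This matches z(95%) = 1.645.

95%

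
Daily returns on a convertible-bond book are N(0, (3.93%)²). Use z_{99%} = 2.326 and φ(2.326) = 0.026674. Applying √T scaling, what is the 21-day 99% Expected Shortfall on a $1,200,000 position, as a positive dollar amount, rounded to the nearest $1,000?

σ_{21d} = 3.93% × √21 = 18.010%.
ES multiplier = φ(z)/(1−α) = 0.026674/0.01 = 2.667.
ES = 18.010% × 2.667 = 48.033%; on $1,200,000: $576,396.

$576,000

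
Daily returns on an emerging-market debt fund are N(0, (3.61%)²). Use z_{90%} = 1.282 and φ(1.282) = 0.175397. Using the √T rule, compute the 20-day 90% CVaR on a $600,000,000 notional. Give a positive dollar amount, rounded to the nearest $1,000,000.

$170,000,000

σ_{20d} = 3.61% × √20 = 16.144%.
ES multiplier = φ(z)/(1−α) = 0.175397/0.1 = 1.754.
ES = 16.144% × 1.754 = 28.317%; on $600,000,000: $169,902,000.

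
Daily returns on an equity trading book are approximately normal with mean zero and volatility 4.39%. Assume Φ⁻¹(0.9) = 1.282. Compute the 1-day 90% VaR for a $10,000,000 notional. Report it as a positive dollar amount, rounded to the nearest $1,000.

$563,000

VaR = z·σ = 1.282 × 4.39% = 5.628%.
On $10,000,000: 0.05628 × $10,000,000 = $562,800.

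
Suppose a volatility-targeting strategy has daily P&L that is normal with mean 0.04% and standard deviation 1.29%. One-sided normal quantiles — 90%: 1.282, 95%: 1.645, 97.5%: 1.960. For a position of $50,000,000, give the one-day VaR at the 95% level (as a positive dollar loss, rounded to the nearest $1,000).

$1,041,000

VaR = −μ + z·σ = −(0.04%) + 1.645 × 1.29% = 2.082%.
On $50,000,000: 0.02082 × $50,000,000 = $1,041,000.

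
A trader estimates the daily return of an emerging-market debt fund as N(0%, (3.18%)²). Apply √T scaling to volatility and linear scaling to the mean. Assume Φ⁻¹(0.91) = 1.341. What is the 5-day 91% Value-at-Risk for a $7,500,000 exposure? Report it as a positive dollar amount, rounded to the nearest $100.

σ_{5d} = 3.18% × √5 = 7.111%.
VaR = 1.341 × 7.111% = 9.536%.
On $7,500,000: 0.09536 × $7,500,000 = $715,200.

$715,200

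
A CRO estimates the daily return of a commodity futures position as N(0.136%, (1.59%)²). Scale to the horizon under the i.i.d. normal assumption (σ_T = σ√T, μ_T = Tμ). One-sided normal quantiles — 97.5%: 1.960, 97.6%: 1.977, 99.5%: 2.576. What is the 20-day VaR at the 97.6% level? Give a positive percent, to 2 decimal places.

σ_{20d} = 1.59% × √20 = 7.111%; μ_{20d} = 20 × 0.136% = 2.720%.
VaR = −(2.720%) + 1.977 × 7.111% = 11.338%.

11.34%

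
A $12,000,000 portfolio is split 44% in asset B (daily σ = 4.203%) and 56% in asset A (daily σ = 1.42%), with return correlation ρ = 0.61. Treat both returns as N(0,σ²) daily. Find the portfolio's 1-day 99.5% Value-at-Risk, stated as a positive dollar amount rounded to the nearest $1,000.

σ_p² = 0.44²·4.203² + 0.56²·1.42² + 2·0.61·0.44·0.56·4.203·1.42 = 5.8464 (%²).
σ_p = √5.8464 = 2.418%.
At 99.5%, z = 2.576.
VaR = 2.576 × 2.418% = 6.229%; on $12,000,000 that is $747,480.

$747,000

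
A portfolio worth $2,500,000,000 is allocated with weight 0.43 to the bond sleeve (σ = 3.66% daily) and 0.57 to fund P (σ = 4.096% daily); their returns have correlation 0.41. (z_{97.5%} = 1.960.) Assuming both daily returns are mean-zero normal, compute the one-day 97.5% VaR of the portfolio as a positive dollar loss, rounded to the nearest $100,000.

σ_p² = 0.43²·3.66² + 0.57²·4.096² + 2·0.41·0.43·0.57·3.66·4.096 = 10.9408 (%²).
σ_p = √10.9408 = 3.308%.
VaR = 1.960 × 3.308% = 6.484%; on $2,500,000,000 that is $162,100,000.

$162,100,000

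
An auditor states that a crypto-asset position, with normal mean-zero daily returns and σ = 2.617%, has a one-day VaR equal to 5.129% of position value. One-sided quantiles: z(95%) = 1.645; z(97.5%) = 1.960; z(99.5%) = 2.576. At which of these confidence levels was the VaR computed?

Implied z = VaR/σ = 5.129 / 2.617 = 1.960.
This matches z(97.5%) = 1.960.

97.5%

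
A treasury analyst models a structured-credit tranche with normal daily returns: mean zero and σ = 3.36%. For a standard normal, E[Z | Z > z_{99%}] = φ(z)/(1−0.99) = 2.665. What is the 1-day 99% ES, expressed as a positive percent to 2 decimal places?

ES = 3.36% × 2.665 = 8.954%.

8.95%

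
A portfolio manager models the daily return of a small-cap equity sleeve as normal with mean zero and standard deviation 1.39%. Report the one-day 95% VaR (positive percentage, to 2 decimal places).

2.29%

At 95% one-sided, z = 1.645.
VaR = z·σ = 1.645 × 1.39% = 2.287%.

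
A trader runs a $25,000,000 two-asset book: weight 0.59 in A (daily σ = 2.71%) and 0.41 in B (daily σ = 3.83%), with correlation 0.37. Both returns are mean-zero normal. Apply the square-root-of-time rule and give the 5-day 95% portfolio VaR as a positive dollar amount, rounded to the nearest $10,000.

σ_p = √(0.59²·2.71² + 0.41²·3.83² + 2·0.37·0.59·0.41·2.71·3.83) = 2.623%.
σ_{5d} = 2.623% × √5 = 5.865%.
z(95%) = 1.645.
VaR = 1.645 × 5.865% = 9.648%; on $25,000,000 that is $2,412,000.

$2,410,000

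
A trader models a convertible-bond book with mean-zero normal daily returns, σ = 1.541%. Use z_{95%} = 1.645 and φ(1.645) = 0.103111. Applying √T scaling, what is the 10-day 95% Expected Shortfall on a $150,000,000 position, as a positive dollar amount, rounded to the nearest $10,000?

σ_{10d} = 1.541% × √10 = 4.873%.
ES multiplier = φ(z)/(1−α) = 0.103111/0.05 = 2.062.
ES = 4.873% × 2.062 = 10.048%; on $150,000,000: $15,072,000.

$15,070,000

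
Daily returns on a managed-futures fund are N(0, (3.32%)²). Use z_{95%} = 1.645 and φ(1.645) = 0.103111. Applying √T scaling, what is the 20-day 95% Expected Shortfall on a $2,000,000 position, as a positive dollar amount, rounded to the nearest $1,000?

$612,000

σ_{20d} = 3.32% × √20 = 14.847%.
ES multiplier = φ(z)/(1−α) = 0.103111/0.05 = 2.062.
ES = 14.847% × 2.062 = 30.615%; on $2,000,000: $612,300.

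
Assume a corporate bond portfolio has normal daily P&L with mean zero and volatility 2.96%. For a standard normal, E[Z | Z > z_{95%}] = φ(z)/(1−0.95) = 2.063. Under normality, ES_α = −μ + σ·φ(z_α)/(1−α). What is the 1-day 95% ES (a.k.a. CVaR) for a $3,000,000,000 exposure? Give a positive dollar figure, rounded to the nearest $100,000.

$183,200,000

ES = 2.96% × 2.063 = 6.106%.
On $3,000,000,000: 0.06106 × $3,000,000,000 = $183,180,000.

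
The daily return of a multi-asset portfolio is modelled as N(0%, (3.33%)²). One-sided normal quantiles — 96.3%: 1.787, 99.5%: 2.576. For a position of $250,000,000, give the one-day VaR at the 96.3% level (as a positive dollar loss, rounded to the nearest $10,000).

VaR = z·σ = 1.787 × 3.33% = 5.951%.
On $250,000,000: 0.05951 × $250,000,000 = $14,877,500.

$14,880,000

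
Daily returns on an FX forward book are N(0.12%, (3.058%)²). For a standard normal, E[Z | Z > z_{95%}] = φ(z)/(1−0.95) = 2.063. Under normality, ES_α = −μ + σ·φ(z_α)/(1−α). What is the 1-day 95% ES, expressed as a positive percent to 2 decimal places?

ES = −(0.12%) + 3.058% × 2.063 = 6.189%.

6.19%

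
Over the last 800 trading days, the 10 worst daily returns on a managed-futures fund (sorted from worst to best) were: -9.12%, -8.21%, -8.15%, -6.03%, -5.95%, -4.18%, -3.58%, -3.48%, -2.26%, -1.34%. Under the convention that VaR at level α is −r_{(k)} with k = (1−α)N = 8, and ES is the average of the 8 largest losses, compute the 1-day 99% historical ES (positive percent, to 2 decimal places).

6.09%

The 8 worst returns sum to -48.70%.
ES = −(-48.70%) / 8 = 6.0875% ≈ 6.09%.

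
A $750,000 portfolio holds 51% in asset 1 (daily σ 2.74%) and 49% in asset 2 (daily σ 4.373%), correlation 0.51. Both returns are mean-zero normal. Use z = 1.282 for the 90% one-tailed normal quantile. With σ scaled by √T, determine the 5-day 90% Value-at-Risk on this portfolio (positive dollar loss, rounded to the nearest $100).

σ_p = √(0.51²·2.74² + 0.49²·4.373² + 2·0.51·0.51·0.49·2.74·4.373) = 3.098%.
σ_{5d} = 3.098% × √5 = 6.927%.
VaR = 1.282 × 6.927% = 8.880%; on $750,000 that is $66,600.

$66,600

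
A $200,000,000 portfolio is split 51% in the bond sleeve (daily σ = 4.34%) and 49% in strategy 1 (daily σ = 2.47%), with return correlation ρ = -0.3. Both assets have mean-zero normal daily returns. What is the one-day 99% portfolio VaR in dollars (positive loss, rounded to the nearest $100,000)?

$10,100,000

σ_p² = 0.51²·4.34² + 0.49²·2.47² + 2·-0.3·0.51·0.49·4.34·2.47 = 4.7566 (%²).
σ_p = √4.7566 = 2.181%.
At 99%, z = 2.326.
VaR = 2.326 × 2.181% = 5.073%; on $200,000,000 that is $10,146,000.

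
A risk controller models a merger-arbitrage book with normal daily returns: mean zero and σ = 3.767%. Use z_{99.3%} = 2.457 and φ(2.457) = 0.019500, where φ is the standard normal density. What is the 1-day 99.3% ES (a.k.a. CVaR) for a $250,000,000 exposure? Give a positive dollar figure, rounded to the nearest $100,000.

Tail multiplier: φ(z)/(1−α) = 0.019500 / 0.007 = 2.786.
ES = 3.767% × 2.786 = 10.495%.
On $250,000,000: 0.10495 × $250,000,000 = $26,237,500.

$26,200,000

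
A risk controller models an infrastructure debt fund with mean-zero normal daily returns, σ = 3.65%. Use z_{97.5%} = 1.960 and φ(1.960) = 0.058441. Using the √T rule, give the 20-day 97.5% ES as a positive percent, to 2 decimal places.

σ_{20d} = 3.65% × √20 = 16.323%.
ES multiplier = φ(z)/(1−α) = 0.058441/0.025 = 2.338.
ES = 16.323% × 2.338 = 38.163%.

38.16%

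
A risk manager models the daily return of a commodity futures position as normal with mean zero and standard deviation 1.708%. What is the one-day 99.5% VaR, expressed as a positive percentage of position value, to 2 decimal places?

4.40%

At 99.5% one-sided, z = 2.576.
VaR = z·σ = 2.576 × 1.708% = 4.400%.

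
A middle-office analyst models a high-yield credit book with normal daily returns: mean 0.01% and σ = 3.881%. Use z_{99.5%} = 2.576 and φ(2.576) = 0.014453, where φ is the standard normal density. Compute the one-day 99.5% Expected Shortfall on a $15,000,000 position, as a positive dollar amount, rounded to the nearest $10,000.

$1,680,000

Tail multiplier: φ(z)/(1−α) = 0.014453 / 0.005 = 2.891.
ES = −(0.01%) + 3.881% × 2.891 = 11.210%.
On $15,000,000: 0.11210 × $15,000,000 = $1,681,500.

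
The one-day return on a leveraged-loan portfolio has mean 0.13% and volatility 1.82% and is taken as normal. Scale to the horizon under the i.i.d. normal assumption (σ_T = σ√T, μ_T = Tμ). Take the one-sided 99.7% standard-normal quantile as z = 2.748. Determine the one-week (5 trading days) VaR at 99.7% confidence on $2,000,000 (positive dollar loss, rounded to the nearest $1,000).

σ_{5d} = 1.82% × √5 = 4.070%; μ_{5d} = 5 × 0.13% = 0.650%.
VaR = −(0.650%) + 2.748 × 4.070% = 10.534%.
On $2,000,000: 0.10534 × $2,000,000 = $210,680.

$211,000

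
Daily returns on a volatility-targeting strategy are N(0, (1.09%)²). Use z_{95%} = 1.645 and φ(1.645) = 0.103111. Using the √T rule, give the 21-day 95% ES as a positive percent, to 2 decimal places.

10.30%

σ_{21d} = 1.09% × √21 = 4.995%.
ES multiplier = φ(z)/(1−α) = 0.103111/0.05 = 2.062.
ES = 4.995% × 2.062 = 10.300%.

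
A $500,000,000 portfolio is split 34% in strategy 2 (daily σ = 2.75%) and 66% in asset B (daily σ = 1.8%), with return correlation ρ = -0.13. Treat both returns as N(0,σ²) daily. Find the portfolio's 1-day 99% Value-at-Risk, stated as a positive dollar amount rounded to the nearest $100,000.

$16,400,000

σ_p² = 0.34²·2.75² + 0.66²·1.8² + 2·-0.13·0.34·0.66·2.75·1.8 = 1.9968 (%²).
σ_p = √1.9968 = 1.413%.
At 99%, z = 2.326.
VaR = 2.326 × 1.413% = 3.287%; on $500,000,000 that is $16,435,000.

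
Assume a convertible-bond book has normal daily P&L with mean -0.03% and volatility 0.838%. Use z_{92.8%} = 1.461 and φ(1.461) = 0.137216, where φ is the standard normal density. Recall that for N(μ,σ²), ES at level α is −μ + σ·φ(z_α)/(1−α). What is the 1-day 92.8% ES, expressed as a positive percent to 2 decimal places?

Tail multiplier: φ(z)/(1−α) = 0.137216 / 0.072 = 1.906.
ES = −(-0.03%) + 0.838% × 1.906 = 1.627%.

1.63%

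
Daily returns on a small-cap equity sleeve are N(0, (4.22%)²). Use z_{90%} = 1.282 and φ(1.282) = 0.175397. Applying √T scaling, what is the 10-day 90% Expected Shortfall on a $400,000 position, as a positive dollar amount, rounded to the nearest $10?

$93,630

σ_{10d} = 4.22% × √10 = 13.345%.
ES multiplier = φ(z)/(1−α) = 0.175397/0.1 = 1.754.
ES = 13.345% × 1.754 = 23.407%; on $400,000: $93,628.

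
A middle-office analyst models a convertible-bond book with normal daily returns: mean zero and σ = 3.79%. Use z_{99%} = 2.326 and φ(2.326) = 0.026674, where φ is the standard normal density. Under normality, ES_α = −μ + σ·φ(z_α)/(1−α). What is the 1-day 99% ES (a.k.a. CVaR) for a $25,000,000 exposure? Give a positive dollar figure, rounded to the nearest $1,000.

Tail multiplier: φ(z)/(1−α) = 0.026674 / 0.01 = 2.667.
ES = 3.79% × 2.667 = 10.108%.
On $25,000,000: 0.10108 × $25,000,000 = $2,527,000.

$2,527,000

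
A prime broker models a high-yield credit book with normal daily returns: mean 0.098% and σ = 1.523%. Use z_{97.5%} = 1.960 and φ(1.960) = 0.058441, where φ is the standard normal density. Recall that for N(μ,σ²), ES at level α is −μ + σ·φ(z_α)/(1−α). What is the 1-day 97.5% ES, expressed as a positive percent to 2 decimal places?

3.46%

Tail multiplier: φ(z)/(1−α) = 0.058441 / 0.025 = 2.338.
ES = −(0.098%) + 1.523% × 2.338 = 3.463%.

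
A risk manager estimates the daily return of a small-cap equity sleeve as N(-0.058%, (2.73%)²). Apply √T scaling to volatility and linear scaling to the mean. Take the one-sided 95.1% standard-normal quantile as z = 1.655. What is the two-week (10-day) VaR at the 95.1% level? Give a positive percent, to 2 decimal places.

σ_{10d} = 2.73% × √10 = 8.633%; μ_{10d} = 10 × -0.058% = -0.580%.
VaR = −(-0.580%) + 1.655 × 8.633% = 14.868%.

14.87%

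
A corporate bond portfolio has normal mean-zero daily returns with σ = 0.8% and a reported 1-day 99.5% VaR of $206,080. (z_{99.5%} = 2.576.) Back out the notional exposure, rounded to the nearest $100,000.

$10,000,000

VaR as a fraction of value: z·σ = 2.576 × 0.8% = 2.0608%.
Position = $206,080 / 0.020608 = $10,000,000.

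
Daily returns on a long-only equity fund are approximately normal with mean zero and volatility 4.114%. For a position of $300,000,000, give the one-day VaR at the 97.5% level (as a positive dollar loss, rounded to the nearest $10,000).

At 97.5% one-sided, z = 1.960.
VaR = z·σ = 1.960 × 4.114% = 8.063%.
On $300,000,000: 0.08063 × $300,000,000 = $24,189,000.

$24,190,000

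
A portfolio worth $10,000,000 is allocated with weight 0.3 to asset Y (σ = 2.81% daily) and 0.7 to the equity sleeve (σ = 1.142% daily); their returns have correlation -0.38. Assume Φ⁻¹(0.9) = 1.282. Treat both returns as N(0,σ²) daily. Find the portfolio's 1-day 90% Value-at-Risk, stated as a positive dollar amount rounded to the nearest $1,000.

$117,000

σ_p² = 0.3²·2.81² + 0.7²·1.142² + 2·-0.38·0.3·0.7·2.81·1.142 = 0.8375 (%²).
σ_p = √0.8375 = 0.915%.
VaR = 1.282 × 0.915% = 1.173%; on $10,000,000 that is $117,300.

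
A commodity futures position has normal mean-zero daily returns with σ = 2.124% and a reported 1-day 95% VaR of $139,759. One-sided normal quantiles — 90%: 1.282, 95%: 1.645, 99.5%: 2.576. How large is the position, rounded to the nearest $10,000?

$4,000,000

VaR as a fraction of value: z·σ = 1.645 × 2.124% = 3.49398%.
Position = $139,759 / 0.0349398 = $3,999,994.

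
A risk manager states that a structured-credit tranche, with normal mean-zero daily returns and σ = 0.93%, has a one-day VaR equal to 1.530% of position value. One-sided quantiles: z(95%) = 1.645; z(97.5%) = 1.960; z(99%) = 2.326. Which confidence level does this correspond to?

95%

Implied z = VaR/σ = 1.530 / 0.93 = 1.645.
This matches z(95%) = 1.645.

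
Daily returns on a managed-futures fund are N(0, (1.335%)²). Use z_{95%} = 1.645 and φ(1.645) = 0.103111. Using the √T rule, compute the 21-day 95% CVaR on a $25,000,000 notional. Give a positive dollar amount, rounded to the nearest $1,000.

$3,154,000

σ_{21d} = 1.335% × √21 = 6.118%.
ES multiplier = φ(z)/(1−α) = 0.103111/0.05 = 2.062.
ES = 6.118% × 2.062 = 12.615%; on $25,000,000: $3,153,750.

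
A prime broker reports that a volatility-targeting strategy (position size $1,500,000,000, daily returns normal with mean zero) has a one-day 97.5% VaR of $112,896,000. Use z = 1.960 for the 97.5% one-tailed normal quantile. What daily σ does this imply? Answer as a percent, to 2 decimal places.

VaR as a fraction: $112,896,000 / $1,500,000,000 = 7.526%.
σ = VaR / z = 7.526% / 1.960 = 3.840%.

3.84%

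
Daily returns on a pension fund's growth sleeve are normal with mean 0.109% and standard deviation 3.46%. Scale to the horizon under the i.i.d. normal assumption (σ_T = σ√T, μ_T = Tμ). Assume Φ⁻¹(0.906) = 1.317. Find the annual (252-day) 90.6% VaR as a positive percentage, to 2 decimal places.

σ_{252d} = 3.46% × √252 = 54.926%; μ_{252d} = 252 × 0.109% = 27.468%.
VaR = −(27.468%) + 1.317 × 54.926% = 44.870%.

44.87%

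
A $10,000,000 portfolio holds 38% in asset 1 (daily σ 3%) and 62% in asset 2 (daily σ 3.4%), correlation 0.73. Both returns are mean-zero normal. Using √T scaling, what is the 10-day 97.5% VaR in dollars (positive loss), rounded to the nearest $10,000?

$1,890,000

σ_p = √(0.38²·3² + 0.62²·3.4² + 2·0.73·0.38·0.62·3·3.4) = 3.042%.
σ_{10d} = 3.042% × √10 = 9.620%.
z(97.5%) = 1.960.
VaR = 1.960 × 9.620% = 18.855%; on $10,000,000 that is $1,885,500.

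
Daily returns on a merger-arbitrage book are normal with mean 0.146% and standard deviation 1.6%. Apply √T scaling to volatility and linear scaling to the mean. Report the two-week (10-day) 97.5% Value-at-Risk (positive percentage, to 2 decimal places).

At 97.5%, z = 1.960.
σ_{10d} = 1.6% × √10 = 5.060%; μ_{10d} = 10 × 0.146% = 1.460%.
VaR = −(1.460%) + 1.960 × 5.060% = 8.458%.

8.46%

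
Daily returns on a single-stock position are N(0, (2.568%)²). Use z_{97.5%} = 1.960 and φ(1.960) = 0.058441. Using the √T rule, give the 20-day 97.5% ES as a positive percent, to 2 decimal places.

26.85%

σ_{20d} = 2.568% × √20 = 11.484%.
ES multiplier = φ(z)/(1−α) = 0.058441/0.025 = 2.338.
ES = 11.484% × 2.338 = 26.850%.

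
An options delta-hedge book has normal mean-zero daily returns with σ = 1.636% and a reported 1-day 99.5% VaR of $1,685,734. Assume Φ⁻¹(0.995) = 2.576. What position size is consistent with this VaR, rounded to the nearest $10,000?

$40,000,000

VaR as a fraction of value: z·σ = 2.576 × 1.636% = 4.21434%.
Position = $1,685,734 / 0.0421434 = $39,999,991.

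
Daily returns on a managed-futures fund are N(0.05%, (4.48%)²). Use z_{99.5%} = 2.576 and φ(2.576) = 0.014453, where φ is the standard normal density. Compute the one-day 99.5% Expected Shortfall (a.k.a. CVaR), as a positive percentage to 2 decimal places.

Tail multiplier: φ(z)/(1−α) = 0.014453 / 0.005 = 2.891.
ES = −(0.05%) + 4.48% × 2.891 = 12.902%.

12.90%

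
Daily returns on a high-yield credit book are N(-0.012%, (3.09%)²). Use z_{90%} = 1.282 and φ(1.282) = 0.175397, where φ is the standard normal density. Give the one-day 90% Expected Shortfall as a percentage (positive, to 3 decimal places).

Tail multiplier: φ(z)/(1−α) = 0.175397 / 0.1 = 1.754.
ES = −(-0.012%) + 3.09% × 1.754 = 5.432%.

5.432%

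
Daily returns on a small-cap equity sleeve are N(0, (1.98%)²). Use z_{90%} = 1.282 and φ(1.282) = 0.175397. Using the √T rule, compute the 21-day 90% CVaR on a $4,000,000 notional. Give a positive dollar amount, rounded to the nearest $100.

σ_{21d} = 1.98% × √21 = 9.073%.
ES multiplier = φ(z)/(1−α) = 0.175397/0.1 = 1.754.
ES = 9.073% × 1.754 = 15.914%; on $4,000,000: $636,560.

$636,600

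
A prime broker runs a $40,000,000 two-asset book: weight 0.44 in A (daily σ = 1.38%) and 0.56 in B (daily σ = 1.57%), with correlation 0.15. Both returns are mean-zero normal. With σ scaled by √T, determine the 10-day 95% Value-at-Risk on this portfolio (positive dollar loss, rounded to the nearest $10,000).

σ_p = √(0.44²·1.38² + 0.56²·1.57² + 2·0.15·0.44·0.56·1.38·1.57) = 1.141%.
σ_{10d} = 1.141% × √10 = 3.608%.
z(95%) = 1.645.
VaR = 1.645 × 3.608% = 5.935%; on $40,000,000 that is $2,374,000.

$2,370,000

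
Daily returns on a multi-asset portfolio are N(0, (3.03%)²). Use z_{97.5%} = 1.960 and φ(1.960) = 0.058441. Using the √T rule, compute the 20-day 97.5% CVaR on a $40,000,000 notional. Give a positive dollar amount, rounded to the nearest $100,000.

σ_{20d} = 3.03% × √20 = 13.551%.
ES multiplier = φ(z)/(1−α) = 0.058441/0.025 = 2.338.
ES = 13.551% × 2.338 = 31.682%; on $40,000,000: $12,672,800.

$12,700,000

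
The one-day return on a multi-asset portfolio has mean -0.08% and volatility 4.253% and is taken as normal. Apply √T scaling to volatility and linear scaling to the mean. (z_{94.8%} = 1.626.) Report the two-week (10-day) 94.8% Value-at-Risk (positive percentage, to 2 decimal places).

22.67%

σ_{10d} = 4.253% × √10 = 13.449%; μ_{10d} = 10 × -0.08% = -0.800%.
VaR = −(-0.800%) + 1.626 × 13.449% = 22.668%.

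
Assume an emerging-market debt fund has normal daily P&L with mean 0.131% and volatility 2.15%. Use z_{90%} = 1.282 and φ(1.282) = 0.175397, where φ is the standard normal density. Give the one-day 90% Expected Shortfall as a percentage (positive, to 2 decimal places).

3.64%

Tail multiplier: φ(z)/(1−α) = 0.175397 / 0.1 = 1.754.
ES = −(0.131%) + 2.15% × 1.754 = 3.640%.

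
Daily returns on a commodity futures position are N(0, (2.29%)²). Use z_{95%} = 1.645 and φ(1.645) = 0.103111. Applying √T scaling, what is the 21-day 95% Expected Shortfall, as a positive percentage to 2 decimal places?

21.64%

σ_{21d} = 2.29% × √21 = 10.494%.
ES multiplier = φ(z)/(1−α) = 0.103111/0.05 = 2.062.
ES = 10.494% × 2.062 = 21.639%.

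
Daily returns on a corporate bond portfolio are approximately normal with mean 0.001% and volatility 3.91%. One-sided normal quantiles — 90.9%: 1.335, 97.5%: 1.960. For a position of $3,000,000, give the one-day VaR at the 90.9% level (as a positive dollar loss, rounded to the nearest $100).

$156,600

VaR = −μ + z·σ = −(0.001%) + 1.335 × 3.91% = 5.219%.
On $3,000,000: 0.05219 × $3,000,000 = $156,570.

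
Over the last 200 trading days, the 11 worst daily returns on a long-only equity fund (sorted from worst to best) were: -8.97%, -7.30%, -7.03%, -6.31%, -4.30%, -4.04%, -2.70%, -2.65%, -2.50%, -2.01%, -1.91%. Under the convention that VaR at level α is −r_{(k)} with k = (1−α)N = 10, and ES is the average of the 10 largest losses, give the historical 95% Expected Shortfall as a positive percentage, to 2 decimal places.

4.78%

The 10 worst returns sum to -47.81%.
ES = −(-47.81%) / 10 = 4.781% ≈ 4.78%.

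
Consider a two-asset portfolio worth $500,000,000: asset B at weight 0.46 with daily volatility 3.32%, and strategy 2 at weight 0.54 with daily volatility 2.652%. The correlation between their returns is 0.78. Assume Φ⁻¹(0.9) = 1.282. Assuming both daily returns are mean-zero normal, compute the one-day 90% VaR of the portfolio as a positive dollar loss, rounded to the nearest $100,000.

σ_p² = 0.46²·3.32² + 0.54²·2.652² + 2·0.78·0.46·0.54·3.32·2.652 = 7.7950 (%²).
σ_p = √7.7950 = 2.792%.
VaR = 1.282 × 2.792% = 3.579%; on $500,000,000 that is $17,895,000.

$17,900,000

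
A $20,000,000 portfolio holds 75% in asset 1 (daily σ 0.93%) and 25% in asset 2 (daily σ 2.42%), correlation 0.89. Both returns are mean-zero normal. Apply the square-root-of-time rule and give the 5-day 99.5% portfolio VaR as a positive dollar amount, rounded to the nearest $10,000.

σ_p = √(0.75²·0.93² + 0.25²·2.42² + 2·0.89·0.75·0.25·0.93·2.42) = 1.266%.
σ_{5d} = 1.266% × √5 = 2.831%.
z(99.5%) = 2.576.
VaR = 2.576 × 2.831% = 7.293%; on $20,000,000 that is $1,458,600.

$1,460,000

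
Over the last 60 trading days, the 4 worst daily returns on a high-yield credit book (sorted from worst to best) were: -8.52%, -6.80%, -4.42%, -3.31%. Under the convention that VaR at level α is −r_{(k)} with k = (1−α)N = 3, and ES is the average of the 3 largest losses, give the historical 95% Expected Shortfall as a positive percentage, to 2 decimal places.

6.58%

The 3 worst returns sum to -19.74%.
ES = −(-19.74%) / 3 = 6.58%.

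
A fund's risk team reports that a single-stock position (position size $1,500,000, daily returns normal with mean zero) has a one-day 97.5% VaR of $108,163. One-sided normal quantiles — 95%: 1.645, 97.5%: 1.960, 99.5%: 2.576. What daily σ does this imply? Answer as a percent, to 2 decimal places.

3.68%

VaR as a fraction: $108,163 / $1,500,000 = 7.211%.
σ = VaR / z = 7.211% / 1.960 = 3.679%.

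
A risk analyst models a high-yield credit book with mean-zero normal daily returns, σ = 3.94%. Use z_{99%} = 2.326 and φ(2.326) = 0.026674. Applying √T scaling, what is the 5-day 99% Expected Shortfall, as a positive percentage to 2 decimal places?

23.50%

σ_{5d} = 3.94% × √5 = 8.810%.
ES multiplier = φ(z)/(1−α) = 0.026674/0.01 = 2.667.
ES = 8.810% × 2.667 = 23.496%.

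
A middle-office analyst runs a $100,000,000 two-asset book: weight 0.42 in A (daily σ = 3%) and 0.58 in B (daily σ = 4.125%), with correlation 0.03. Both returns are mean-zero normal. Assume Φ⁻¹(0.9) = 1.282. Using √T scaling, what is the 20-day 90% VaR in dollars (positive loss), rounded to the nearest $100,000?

$15,700,000

σ_p = √(0.42²·3² + 0.58²·4.125² + 2·0.03·0.42·0.58·3·4.125) = 2.737%.
σ_{20d} = 2.737% × √20 = 12.240%.
VaR = 1.282 × 12.240% = 15.692%; on $100,000,000 that is $15,692,000.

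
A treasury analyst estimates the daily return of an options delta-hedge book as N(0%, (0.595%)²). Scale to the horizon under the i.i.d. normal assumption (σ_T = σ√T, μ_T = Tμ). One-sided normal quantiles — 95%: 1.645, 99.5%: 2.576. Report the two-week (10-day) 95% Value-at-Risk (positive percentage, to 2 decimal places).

σ_{10d} = 0.595% × √10 = 1.882%.
VaR = 1.645 × 1.882% = 3.096%.

3.10%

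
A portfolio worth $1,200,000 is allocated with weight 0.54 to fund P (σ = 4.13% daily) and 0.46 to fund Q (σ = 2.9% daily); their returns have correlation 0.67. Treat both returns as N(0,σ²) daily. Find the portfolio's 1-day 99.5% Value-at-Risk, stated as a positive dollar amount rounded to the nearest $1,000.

σ_p² = 0.54²·4.13² + 0.46²·2.9² + 2·0.67·0.54·0.46·4.13·2.9 = 10.7400 (%²).
σ_p = √10.7400 = 3.277%.
At 99.5%, z = 2.576.
VaR = 2.576 × 3.277% = 8.442%; on $1,200,000 that is $101,304.

$101,000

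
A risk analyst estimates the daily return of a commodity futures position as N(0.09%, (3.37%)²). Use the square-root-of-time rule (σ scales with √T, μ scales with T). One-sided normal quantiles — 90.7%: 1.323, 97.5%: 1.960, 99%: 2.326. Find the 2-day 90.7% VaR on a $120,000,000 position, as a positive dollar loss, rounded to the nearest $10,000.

$7,350,000

σ_{2d} = 3.37% × √2 = 4.766%; μ_{2d} = 2 × 0.09% = 0.180%.
VaR = −(0.180%) + 1.323 × 4.766% = 6.125%.
On $120,000,000: 0.06125 × $120,000,000 = $7,350,000.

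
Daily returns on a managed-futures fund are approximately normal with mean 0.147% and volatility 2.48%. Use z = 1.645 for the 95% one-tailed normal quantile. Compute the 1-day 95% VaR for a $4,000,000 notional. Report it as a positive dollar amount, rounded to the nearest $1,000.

VaR = −μ + z·σ = −(0.147%) + 1.645 × 2.48% = 3.933%.
On $4,000,000: 0.03933 × $4,000,000 = $157,320.

$157,000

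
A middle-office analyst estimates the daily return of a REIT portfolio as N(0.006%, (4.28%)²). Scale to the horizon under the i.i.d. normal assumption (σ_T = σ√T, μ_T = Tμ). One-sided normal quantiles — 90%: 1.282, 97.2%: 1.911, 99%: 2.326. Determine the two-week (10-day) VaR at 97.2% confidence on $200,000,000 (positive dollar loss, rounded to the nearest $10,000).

$51,610,000

σ_{10d} = 4.28% × √10 = 13.535%; μ_{10d} = 10 × 0.006% = 0.060%.
VaR = −(0.060%) + 1.911 × 13.535% = 25.805%.
On $200,000,000: 0.25805 × $200,000,000 = $51,610,000.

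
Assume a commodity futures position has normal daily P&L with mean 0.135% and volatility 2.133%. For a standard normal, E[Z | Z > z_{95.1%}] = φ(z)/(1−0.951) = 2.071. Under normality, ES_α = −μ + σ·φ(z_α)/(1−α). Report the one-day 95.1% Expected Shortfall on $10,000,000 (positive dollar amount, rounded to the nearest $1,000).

ES = −(0.135%) + 2.133% × 2.071 = 4.282%.
On $10,000,000: 0.04282 × $10,000,000 = $428,200.

$428,000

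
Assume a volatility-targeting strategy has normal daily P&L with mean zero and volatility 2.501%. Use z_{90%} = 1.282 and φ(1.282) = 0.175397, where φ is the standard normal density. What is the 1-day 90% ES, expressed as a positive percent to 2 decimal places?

Tail multiplier: φ(z)/(1−α) = 0.175397 / 0.1 = 1.754.
ES = 2.501% × 1.754 = 4.387%.

4.39%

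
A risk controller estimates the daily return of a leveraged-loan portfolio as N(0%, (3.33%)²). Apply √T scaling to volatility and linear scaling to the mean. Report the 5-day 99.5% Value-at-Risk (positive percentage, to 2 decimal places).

At 99.5%, z = 2.576.
σ_{5d} = 3.33% × √5 = 7.446%.
VaR = 2.576 × 7.446% = 19.181%.

19.18%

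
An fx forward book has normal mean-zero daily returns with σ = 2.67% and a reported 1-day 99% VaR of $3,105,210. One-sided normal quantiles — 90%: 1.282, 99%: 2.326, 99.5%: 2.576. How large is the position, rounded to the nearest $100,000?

VaR as a fraction of value: z·σ = 2.326 × 2.67% = 6.21042%.
Position = $3,105,210 / 0.0621042 = $50,000,000.

$50,000,000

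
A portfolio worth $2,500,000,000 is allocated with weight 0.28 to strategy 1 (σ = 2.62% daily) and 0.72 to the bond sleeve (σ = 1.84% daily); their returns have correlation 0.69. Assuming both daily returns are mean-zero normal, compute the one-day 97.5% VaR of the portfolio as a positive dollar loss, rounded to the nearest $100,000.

$93,400,000

σ_p² = 0.28²·2.62² + 0.72²·1.84² + 2·0.69·0.28·0.72·2.62·1.84 = 3.6344 (%²).
σ_p = √3.6344 = 1.906%.
At 97.5%, z = 1.960.
VaR = 1.960 × 1.906% = 3.736%; on $2,500,000,000 that is $93,400,000.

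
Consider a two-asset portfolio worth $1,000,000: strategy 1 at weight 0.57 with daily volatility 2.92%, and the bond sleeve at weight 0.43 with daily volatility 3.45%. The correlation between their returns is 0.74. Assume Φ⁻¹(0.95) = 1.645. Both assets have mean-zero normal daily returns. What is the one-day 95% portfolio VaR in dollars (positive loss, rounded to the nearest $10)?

$48,310

σ_p² = 0.57²·2.92² + 0.43²·3.45² + 2·0.74·0.57·0.43·2.92·3.45 = 8.6253 (%²).
σ_p = √8.6253 = 2.937%.
VaR = 1.645 × 2.937% = 4.831%; on $1,000,000 that is $48,310.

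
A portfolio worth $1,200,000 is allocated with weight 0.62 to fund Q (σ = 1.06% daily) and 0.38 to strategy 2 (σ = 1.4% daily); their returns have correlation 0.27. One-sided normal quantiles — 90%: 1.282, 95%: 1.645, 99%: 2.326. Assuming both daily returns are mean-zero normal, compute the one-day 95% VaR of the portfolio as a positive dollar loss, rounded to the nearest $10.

σ_p² = 0.62²·1.06² + 0.38²·1.4² + 2·0.27·0.62·0.38·1.06·1.4 = 0.9037 (%²).
σ_p = √0.9037 = 0.951%.
VaR = 1.645 × 0.951% = 1.564%; on $1,200,000 that is $18,768.

$18,770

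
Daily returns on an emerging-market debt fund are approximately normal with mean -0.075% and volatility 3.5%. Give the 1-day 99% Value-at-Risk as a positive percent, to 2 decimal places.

8.22%

At 99% one-sided, z = 2.326.
VaR = −μ + z·σ = −(-0.075%) + 2.326 × 3.5% = 8.216%.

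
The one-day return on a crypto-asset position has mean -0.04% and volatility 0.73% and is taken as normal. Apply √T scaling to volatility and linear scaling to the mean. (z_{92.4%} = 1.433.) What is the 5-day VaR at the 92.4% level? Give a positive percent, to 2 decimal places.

2.54%

σ_{5d} = 0.73% × √5 = 1.632%; μ_{5d} = 5 × -0.04% = -0.200%.
VaR = −(-0.200%) + 1.433 × 1.632% = 2.539%.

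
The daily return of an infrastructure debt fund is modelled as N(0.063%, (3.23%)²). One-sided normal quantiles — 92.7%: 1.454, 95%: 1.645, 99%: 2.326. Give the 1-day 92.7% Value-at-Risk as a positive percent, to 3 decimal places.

VaR = −μ + z·σ = −(0.063%) + 1.454 × 3.23% = 4.633%.

4.633%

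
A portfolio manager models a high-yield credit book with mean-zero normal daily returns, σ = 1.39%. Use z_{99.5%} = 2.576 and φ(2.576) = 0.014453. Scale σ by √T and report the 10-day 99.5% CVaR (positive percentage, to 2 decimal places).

σ_{10d} = 1.39% × √10 = 4.396%.
ES multiplier = φ(z)/(1−α) = 0.014453/0.005 = 2.891.
ES = 4.396% × 2.891 = 12.709%.

12.71%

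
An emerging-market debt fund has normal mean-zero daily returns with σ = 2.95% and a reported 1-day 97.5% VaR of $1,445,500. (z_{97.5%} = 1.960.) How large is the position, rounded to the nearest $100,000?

VaR as a fraction of value: z·σ = 1.960 × 2.95% = 5.782%.
Position = $1,445,500 / 0.05782 = $25,000,000.

$25,000,000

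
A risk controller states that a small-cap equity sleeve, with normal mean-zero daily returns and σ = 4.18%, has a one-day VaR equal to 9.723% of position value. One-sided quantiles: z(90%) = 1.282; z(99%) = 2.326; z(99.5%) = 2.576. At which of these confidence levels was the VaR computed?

99%

Implied z = VaR/σ = 9.723 / 4.18 = 2.326.
This matches z(99%) = 2.326.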